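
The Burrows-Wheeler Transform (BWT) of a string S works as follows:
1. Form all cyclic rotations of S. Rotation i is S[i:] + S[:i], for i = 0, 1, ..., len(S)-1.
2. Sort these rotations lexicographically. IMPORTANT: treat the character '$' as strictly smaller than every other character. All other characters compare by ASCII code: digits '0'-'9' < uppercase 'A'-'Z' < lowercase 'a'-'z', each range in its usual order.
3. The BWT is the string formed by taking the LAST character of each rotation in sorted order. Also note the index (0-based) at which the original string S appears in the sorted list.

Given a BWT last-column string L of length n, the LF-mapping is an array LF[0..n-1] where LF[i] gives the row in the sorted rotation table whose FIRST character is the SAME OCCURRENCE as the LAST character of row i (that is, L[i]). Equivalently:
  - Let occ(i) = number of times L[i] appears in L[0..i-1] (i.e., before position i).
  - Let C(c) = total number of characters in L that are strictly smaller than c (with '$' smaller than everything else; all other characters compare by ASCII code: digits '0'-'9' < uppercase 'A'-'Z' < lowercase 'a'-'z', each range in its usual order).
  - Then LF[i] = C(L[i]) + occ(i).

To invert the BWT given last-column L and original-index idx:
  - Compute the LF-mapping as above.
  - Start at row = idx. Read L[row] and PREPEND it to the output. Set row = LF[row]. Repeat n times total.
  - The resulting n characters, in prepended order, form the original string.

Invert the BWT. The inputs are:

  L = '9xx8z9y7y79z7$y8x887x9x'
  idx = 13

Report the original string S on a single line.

Answer: x78xz99879z7y8y8xxyx79$

Derivation:
LF mapping: 9 13 14 5 21 10 18 1 19 2 11 22 3 0 20 6 15 7 8 4 16 12 17
Walk LF starting at row 13, prepending L[row]:
  step 1: row=13, L[13]='$', prepend. Next row=LF[13]=0
  step 2: row=0, L[0]='9', prepend. Next row=LF[0]=9
  step 3: row=9, L[9]='7', prepend. Next row=LF[9]=2
  step 4: row=2, L[2]='x', prepend. Next row=LF[2]=14
  step 5: row=14, L[14]='y', prepend. Next row=LF[14]=20
  step 6: row=20, L[20]='x', prepend. Next row=LF[20]=16
  step 7: row=16, L[16]='x', prepend. Next row=LF[16]=15
  step 8: row=15, L[15]='8', prepend. Next row=LF[15]=6
  step 9: row=6, L[6]='y', prepend. Next row=LF[6]=18
  step 10: row=18, L[18]='8', prepend. Next row=LF[18]=8
  step 11: row=8, L[8]='y', prepend. Next row=LF[8]=19
  step 12: row=19, L[19]='7', prepend. Next row=LF[19]=4
  step 13: row=4, L[4]='z', prepend. Next row=LF[4]=21
  step 14: row=21, L[21]='9', prepend. Next row=LF[21]=12
  step 15: row=12, L[12]='7', prepend. Next row=LF[12]=3
  step 16: row=3, L[3]='8', prepend. Next row=LF[3]=5
  step 17: row=5, L[5]='9', prepend. Next row=LF[5]=10
  step 18: row=10, L[10]='9', prepend. Next row=LF[10]=11
  step 19: row=11, L[11]='z', prepend. Next row=LF[11]=22
  step 20: row=22, L[22]='x', prepend. Next row=LF[22]=17
  step 21: row=17, L[17]='8', prepend. Next row=LF[17]=7
  step 22: row=7, L[7]='7', prepend. Next row=LF[7]=1
  step 23: row=1, L[1]='x', prepend. Next row=LF[1]=13
Reversed output: x78xz99879z7y8y8xxyx79$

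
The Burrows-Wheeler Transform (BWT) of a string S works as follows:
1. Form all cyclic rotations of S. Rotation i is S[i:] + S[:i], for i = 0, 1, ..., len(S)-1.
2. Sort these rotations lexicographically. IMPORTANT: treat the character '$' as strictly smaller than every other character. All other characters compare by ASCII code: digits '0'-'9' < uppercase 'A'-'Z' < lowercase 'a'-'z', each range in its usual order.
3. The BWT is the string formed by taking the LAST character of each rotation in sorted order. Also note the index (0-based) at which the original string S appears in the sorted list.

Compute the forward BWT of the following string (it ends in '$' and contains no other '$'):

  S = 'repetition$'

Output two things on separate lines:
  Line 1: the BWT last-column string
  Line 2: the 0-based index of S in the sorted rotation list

All 11 rotations (rotation i = S[i:]+S[:i]):
  rot[0] = repetition$
  rot[1] = epetition$r
  rot[2] = petition$re
  rot[3] = etition$rep
  rot[4] = tition$repe
  rot[5] = ition$repet
  rot[6] = tion$repeti
  rot[7] = ion$repetit
  rot[8] = on$repetiti
  rot[9] = n$repetitio
  rot[10] = $repetition
Sorted (with $ < everything):
  sorted[0] = $repetition  (last char: 'n')
  sorted[1] = epetition$r  (last char: 'r')
  sorted[2] = etition$rep  (last char: 'p')
  sorted[3] = ion$repetit  (last char: 't')
  sorted[4] = ition$repet  (last char: 't')
  sorted[5] = n$repetitio  (last char: 'o')
  sorted[6] = on$repetiti  (last char: 'i')
  sorted[7] = petition$re  (last char: 'e')
  sorted[8] = repetition$  (last char: '$')
  sorted[9] = tion$repeti  (last char: 'i')
  sorted[10] = tition$repe  (last char: 'e')
Last column: nrpttoie$ie
Original string S is at sorted index 8

Answer: nrpttoie$ie
8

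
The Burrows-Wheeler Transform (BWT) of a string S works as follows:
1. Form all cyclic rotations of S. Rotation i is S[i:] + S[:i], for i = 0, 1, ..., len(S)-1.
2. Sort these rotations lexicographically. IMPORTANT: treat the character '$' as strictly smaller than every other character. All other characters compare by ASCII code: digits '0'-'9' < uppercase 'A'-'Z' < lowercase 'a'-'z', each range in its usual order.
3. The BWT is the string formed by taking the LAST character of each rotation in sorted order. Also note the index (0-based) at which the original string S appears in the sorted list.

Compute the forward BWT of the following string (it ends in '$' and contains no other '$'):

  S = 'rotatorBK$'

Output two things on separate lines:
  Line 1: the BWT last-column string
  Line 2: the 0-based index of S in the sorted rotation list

Answer: KrBttro$oa
7

Derivation:
All 10 rotations (rotation i = S[i:]+S[:i]):
  rot[0] = rotatorBK$
  rot[1] = otatorBK$r
  rot[2] = tatorBK$ro
  rot[3] = atorBK$rot
  rot[4] = torBK$rota
  rot[5] = orBK$rotat
  rot[6] = rBK$rotato
  rot[7] = BK$rotator
  rot[8] = K$rotatorB
  rot[9] = $rotatorBK
Sorted (with $ < everything):
  sorted[0] = $rotatorBK  (last char: 'K')
  sorted[1] = BK$rotator  (last char: 'r')
  sorted[2] = K$rotatorB  (last char: 'B')
  sorted[3] = atorBK$rot  (last char: 't')
  sorted[4] = orBK$rotat  (last char: 't')
  sorted[5] = otatorBK$r  (last char: 'r')
  sorted[6] = rBK$rotato  (last char: 'o')
  sorted[7] = rotatorBK$  (last char: '$')
  sorted[8] = tatorBK$ro  (last char: 'o')
  sorted[9] = torBK$rota  (last char: 'a')
Last column: KrBttro$oa
Original string S is at sorted index 7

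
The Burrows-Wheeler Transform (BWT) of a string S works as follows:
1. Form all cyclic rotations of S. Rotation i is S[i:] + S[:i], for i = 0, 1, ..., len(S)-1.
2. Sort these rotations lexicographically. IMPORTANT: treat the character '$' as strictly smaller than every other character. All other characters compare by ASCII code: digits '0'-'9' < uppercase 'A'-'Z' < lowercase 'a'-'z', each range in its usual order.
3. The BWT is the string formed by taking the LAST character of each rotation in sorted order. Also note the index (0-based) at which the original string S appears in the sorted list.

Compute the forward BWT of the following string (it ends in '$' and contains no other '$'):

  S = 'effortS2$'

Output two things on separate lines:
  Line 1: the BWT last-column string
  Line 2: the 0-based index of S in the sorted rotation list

Answer: 2St$effor
3

Derivation:
All 9 rotations (rotation i = S[i:]+S[:i]):
  rot[0] = effortS2$
  rot[1] = ffortS2$e
  rot[2] = fortS2$ef
  rot[3] = ortS2$eff
  rot[4] = rtS2$effo
  rot[5] = tS2$effor
  rot[6] = S2$effort
  rot[7] = 2$effortS
  rot[8] = $effortS2
Sorted (with $ < everything):
  sorted[0] = $effortS2  (last char: '2')
  sorted[1] = 2$effortS  (last char: 'S')
  sorted[2] = S2$effort  (last char: 't')
  sorted[3] = effortS2$  (last char: '$')
  sorted[4] = ffortS2$e  (last char: 'e')
  sorted[5] = fortS2$ef  (last char: 'f')
  sorted[6] = ortS2$eff  (last char: 'f')
  sorted[7] = rtS2$effo  (last char: 'o')
  sorted[8] = tS2$effor  (last char: 'r')
Last column: 2St$effor
Original string S is at sorted index 3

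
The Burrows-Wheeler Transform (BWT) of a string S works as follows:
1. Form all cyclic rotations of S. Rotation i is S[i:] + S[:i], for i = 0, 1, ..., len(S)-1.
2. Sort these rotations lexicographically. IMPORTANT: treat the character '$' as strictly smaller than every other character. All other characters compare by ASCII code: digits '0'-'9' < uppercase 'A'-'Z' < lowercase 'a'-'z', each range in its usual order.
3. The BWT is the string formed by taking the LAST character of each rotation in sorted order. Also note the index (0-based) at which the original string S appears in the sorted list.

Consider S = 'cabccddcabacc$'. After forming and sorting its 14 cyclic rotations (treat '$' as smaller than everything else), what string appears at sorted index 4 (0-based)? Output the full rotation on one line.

Answer: bacc$cabccddca

Derivation:
All 14 rotations (rotation i = S[i:]+S[:i]):
  rot[0] = cabccddcabacc$
  rot[1] = abccddcabacc$c
  rot[2] = bccddcabacc$ca
  rot[3] = ccddcabacc$cab
  rot[4] = cddcabacc$cabc
  rot[5] = ddcabacc$cabcc
  rot[6] = dcabacc$cabccd
  rot[7] = cabacc$cabccdd
  rot[8] = abacc$cabccddc
  rot[9] = bacc$cabccddca
  rot[10] = acc$cabccddcab
  rot[11] = cc$cabccddcaba
  rot[12] = c$cabccddcabac
  rot[13] = $cabccddcabacc
Sorted (with $ < everything):
  sorted[0] = $cabccddcabacc
  sorted[1] = abacc$cabccddc
  sorted[2] = abccddcabacc$c
  sorted[3] = acc$cabccddcab
  sorted[4] = bacc$cabccddca
  sorted[5] = bccddcabacc$ca
  sorted[6] = c$cabccddcabac
  sorted[7] = cabacc$cabccdd
  sorted[8] = cabccddcabacc$
  sorted[9] = cc$cabccddcaba
  sorted[10] = ccddcabacc$cab
  sorted[11] = cddcabacc$cabc
  sorted[12] = dcabacc$cabccd
  sorted[13] = ddcabacc$cabcc
sorted[4] = bacc$cabccddca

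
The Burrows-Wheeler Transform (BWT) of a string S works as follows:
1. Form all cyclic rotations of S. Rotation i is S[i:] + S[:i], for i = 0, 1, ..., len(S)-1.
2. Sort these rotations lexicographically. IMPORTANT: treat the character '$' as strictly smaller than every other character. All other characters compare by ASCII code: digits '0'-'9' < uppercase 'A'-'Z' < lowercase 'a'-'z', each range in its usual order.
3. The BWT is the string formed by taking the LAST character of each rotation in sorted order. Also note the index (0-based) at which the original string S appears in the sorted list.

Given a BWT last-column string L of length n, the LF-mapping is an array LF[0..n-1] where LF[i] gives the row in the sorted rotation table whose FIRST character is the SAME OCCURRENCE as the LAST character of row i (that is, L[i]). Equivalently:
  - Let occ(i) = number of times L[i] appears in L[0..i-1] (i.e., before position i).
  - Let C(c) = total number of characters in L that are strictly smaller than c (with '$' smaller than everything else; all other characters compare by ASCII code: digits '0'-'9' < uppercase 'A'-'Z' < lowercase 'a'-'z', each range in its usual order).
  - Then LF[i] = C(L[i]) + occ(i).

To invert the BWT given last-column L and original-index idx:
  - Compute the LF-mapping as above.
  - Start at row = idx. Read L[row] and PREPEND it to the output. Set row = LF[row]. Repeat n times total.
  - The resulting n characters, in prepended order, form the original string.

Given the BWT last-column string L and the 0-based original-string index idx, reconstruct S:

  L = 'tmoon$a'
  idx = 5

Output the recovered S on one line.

LF mapping: 6 2 4 5 3 0 1
Walk LF starting at row 5, prepending L[row]:
  step 1: row=5, L[5]='$', prepend. Next row=LF[5]=0
  step 2: row=0, L[0]='t', prepend. Next row=LF[0]=6
  step 3: row=6, L[6]='a', prepend. Next row=LF[6]=1
  step 4: row=1, L[1]='m', prepend. Next row=LF[1]=2
  step 5: row=2, L[2]='o', prepend. Next row=LF[2]=4
  step 6: row=4, L[4]='n', prepend. Next row=LF[4]=3
  step 7: row=3, L[3]='o', prepend. Next row=LF[3]=5
Reversed output: onomat$

Answer: onomat$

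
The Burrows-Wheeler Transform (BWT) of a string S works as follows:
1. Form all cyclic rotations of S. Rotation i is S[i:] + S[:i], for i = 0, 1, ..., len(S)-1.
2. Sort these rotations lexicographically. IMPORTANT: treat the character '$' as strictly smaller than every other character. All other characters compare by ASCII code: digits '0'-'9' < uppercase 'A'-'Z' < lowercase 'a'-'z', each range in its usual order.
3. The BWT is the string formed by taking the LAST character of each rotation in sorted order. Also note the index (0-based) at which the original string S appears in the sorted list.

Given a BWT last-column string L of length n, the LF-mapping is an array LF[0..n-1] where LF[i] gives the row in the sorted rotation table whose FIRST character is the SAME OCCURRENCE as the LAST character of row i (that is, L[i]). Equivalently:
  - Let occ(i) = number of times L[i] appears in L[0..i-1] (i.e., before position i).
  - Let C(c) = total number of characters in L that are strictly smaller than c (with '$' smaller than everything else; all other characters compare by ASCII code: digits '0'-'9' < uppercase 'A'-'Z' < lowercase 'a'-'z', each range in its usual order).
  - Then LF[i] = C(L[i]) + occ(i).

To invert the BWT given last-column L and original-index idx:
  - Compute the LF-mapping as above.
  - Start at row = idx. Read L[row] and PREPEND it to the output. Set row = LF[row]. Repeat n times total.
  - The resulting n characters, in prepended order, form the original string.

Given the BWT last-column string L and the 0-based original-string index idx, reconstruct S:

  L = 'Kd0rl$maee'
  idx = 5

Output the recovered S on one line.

LF mapping: 2 4 1 9 7 0 8 3 5 6
Walk LF starting at row 5, prepending L[row]:
  step 1: row=5, L[5]='$', prepend. Next row=LF[5]=0
  step 2: row=0, L[0]='K', prepend. Next row=LF[0]=2
  step 3: row=2, L[2]='0', prepend. Next row=LF[2]=1
  step 4: row=1, L[1]='d', prepend. Next row=LF[1]=4
  step 5: row=4, L[4]='l', prepend. Next row=LF[4]=7
  step 6: row=7, L[7]='a', prepend. Next row=LF[7]=3
  step 7: row=3, L[3]='r', prepend. Next row=LF[3]=9
  step 8: row=9, L[9]='e', prepend. Next row=LF[9]=6
  step 9: row=6, L[6]='m', prepend. Next row=LF[6]=8
  step 10: row=8, L[8]='e', prepend. Next row=LF[8]=5
Reversed output: emerald0K$

Answer: emerald0K$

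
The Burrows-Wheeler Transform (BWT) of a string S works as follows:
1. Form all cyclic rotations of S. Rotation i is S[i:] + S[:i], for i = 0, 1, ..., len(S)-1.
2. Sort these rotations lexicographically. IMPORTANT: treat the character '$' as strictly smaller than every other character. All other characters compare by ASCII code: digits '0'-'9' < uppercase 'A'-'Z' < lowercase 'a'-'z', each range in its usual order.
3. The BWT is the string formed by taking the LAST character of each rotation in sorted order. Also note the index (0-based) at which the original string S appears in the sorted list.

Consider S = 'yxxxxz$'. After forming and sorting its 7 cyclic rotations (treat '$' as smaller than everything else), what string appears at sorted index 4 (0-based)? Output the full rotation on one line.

Answer: xz$yxxx

Derivation:
All 7 rotations (rotation i = S[i:]+S[:i]):
  rot[0] = yxxxxz$
  rot[1] = xxxxz$y
  rot[2] = xxxz$yx
  rot[3] = xxz$yxx
  rot[4] = xz$yxxx
  rot[5] = z$yxxxx
  rot[6] = $yxxxxz
Sorted (with $ < everything):
  sorted[0] = $yxxxxz
  sorted[1] = xxxxz$y
  sorted[2] = xxxz$yx
  sorted[3] = xxz$yxx
  sorted[4] = xz$yxxx
  sorted[5] = yxxxxz$
  sorted[6] = z$yxxxx
sorted[4] = xz$yxxx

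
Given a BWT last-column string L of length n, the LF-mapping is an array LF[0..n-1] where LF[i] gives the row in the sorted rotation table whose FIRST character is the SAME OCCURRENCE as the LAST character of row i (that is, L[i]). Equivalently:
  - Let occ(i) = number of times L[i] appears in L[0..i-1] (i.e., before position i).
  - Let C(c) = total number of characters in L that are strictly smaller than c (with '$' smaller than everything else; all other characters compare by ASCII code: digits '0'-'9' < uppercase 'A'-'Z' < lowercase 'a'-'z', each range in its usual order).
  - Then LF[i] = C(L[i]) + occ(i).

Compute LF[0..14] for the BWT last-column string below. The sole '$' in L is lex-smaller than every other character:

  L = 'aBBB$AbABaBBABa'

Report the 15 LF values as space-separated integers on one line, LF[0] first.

Answer: 11 4 5 6 0 1 14 2 7 12 8 9 3 10 13

Derivation:
Char counts: '$':1, 'A':3, 'B':7, 'a':3, 'b':1
C (first-col start): C('$')=0, C('A')=1, C('B')=4, C('a')=11, C('b')=14
L[0]='a': occ=0, LF[0]=C('a')+0=11+0=11
L[1]='B': occ=0, LF[1]=C('B')+0=4+0=4
L[2]='B': occ=1, LF[2]=C('B')+1=4+1=5
L[3]='B': occ=2, LF[3]=C('B')+2=4+2=6
L[4]='$': occ=0, LF[4]=C('$')+0=0+0=0
L[5]='A': occ=0, LF[5]=C('A')+0=1+0=1
L[6]='b': occ=0, LF[6]=C('b')+0=14+0=14
L[7]='A': occ=1, LF[7]=C('A')+1=1+1=2
L[8]='B': occ=3, LF[8]=C('B')+3=4+3=7
L[9]='a': occ=1, LF[9]=C('a')+1=11+1=12
L[10]='B': occ=4, LF[10]=C('B')+4=4+4=8
L[11]='B': occ=5, LF[11]=C('B')+5=4+5=9
L[12]='A': occ=2, LF[12]=C('A')+2=1+2=3
L[13]='B': occ=6, LF[13]=C('B')+6=4+6=10
L[14]='a': occ=2, LF[14]=C('a')+2=11+2=13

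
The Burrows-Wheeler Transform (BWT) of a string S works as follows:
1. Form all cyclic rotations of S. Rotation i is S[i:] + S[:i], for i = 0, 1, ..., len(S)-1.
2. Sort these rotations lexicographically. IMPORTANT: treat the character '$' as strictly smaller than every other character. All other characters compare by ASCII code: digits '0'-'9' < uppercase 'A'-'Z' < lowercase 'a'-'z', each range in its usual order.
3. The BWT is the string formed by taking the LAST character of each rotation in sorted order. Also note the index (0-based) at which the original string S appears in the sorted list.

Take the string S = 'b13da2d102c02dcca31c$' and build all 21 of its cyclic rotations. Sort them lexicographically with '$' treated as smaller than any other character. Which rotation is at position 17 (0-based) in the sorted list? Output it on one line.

Answer: cca31c$b13da2d102c02d

Derivation:
All 21 rotations (rotation i = S[i:]+S[:i]):
  rot[0] = b13da2d102c02dcca31c$
  rot[1] = 13da2d102c02dcca31c$b
  rot[2] = 3da2d102c02dcca31c$b1
  rot[3] = da2d102c02dcca31c$b13
  rot[4] = a2d102c02dcca31c$b13d
  rot[5] = 2d102c02dcca31c$b13da
  rot[6] = d102c02dcca31c$b13da2
  rot[7] = 102c02dcca31c$b13da2d
  rot[8] = 02c02dcca31c$b13da2d1
  rot[9] = 2c02dcca31c$b13da2d10
  rot[10] = c02dcca31c$b13da2d102
  rot[11] = 02dcca31c$b13da2d102c
  rot[12] = 2dcca31c$b13da2d102c0
  rot[13] = dcca31c$b13da2d102c02
  rot[14] = cca31c$b13da2d102c02d
  rot[15] = ca31c$b13da2d102c02dc
  rot[16] = a31c$b13da2d102c02dcc
  rot[17] = 31c$b13da2d102c02dcca
  rot[18] = 1c$b13da2d102c02dcca3
  rot[19] = c$b13da2d102c02dcca31
  rot[20] = $b13da2d102c02dcca31c
Sorted (with $ < everything):
  sorted[0] = $b13da2d102c02dcca31c
  sorted[1] = 02c02dcca31c$b13da2d1
  sorted[2] = 02dcca31c$b13da2d102c
  sorted[3] = 102c02dcca31c$b13da2d
  sorted[4] = 13da2d102c02dcca31c$b
  sorted[5] = 1c$b13da2d102c02dcca3
  sorted[6] = 2c02dcca31c$b13da2d10
  sorted[7] = 2d102c02dcca31c$b13da
  sorted[8] = 2dcca31c$b13da2d102c0
  sorted[9] = 31c$b13da2d102c02dcca
  sorted[10] = 3da2d102c02dcca31c$b1
  sorted[11] = a2d102c02dcca31c$b13d
  sorted[12] = a31c$b13da2d102c02dcc
  sorted[13] = b13da2d102c02dcca31c$
  sorted[14] = c$b13da2d102c02dcca31
  sorted[15] = c02dcca31c$b13da2d102
  sorted[16] = ca31c$b13da2d102c02dc
  sorted[17] = cca31c$b13da2d102c02d
  sorted[18] = d102c02dcca31c$b13da2
  sorted[19] = da2d102c02dcca31c$b13
  sorted[20] = dcca31c$b13da2d102c02
sorted[17] = cca31c$b13da2d102c02d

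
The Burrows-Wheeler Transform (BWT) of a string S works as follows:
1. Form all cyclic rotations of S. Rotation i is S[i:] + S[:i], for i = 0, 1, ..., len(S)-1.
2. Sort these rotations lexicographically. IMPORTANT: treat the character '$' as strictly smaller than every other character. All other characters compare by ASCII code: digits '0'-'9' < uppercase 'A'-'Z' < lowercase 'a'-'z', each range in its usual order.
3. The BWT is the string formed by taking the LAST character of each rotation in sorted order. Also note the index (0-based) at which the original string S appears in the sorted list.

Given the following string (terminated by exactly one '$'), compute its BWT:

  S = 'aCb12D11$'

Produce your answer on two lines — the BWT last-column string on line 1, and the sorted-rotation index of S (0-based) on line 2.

All 9 rotations (rotation i = S[i:]+S[:i]):
  rot[0] = aCb12D11$
  rot[1] = Cb12D11$a
  rot[2] = b12D11$aC
  rot[3] = 12D11$aCb
  rot[4] = 2D11$aCb1
  rot[5] = D11$aCb12
  rot[6] = 11$aCb12D
  rot[7] = 1$aCb12D1
  rot[8] = $aCb12D11
Sorted (with $ < everything):
  sorted[0] = $aCb12D11  (last char: '1')
  sorted[1] = 1$aCb12D1  (last char: '1')
  sorted[2] = 11$aCb12D  (last char: 'D')
  sorted[3] = 12D11$aCb  (last char: 'b')
  sorted[4] = 2D11$aCb1  (last char: '1')
  sorted[5] = Cb12D11$a  (last char: 'a')
  sorted[6] = D11$aCb12  (last char: '2')
  sorted[7] = aCb12D11$  (last char: '$')
  sorted[8] = b12D11$aC  (last char: 'C')
Last column: 11Db1a2$C
Original string S is at sorted index 7

Answer: 11Db1a2$C
7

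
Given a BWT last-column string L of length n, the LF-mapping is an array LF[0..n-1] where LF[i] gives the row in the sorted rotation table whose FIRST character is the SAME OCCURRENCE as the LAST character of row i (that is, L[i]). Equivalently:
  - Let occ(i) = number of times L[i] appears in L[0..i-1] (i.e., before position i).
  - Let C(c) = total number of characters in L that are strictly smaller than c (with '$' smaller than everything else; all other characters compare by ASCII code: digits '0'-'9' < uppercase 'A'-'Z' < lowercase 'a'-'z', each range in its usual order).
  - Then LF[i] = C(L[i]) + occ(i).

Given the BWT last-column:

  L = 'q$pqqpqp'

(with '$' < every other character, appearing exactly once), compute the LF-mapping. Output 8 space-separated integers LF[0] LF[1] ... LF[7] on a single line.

Char counts: '$':1, 'p':3, 'q':4
C (first-col start): C('$')=0, C('p')=1, C('q')=4
L[0]='q': occ=0, LF[0]=C('q')+0=4+0=4
L[1]='$': occ=0, LF[1]=C('$')+0=0+0=0
L[2]='p': occ=0, LF[2]=C('p')+0=1+0=1
L[3]='q': occ=1, LF[3]=C('q')+1=4+1=5
L[4]='q': occ=2, LF[4]=C('q')+2=4+2=6
L[5]='p': occ=1, LF[5]=C('p')+1=1+1=2
L[6]='q': occ=3, LF[6]=C('q')+3=4+3=7
L[7]='p': occ=2, LF[7]=C('p')+2=1+2=3

Answer: 4 0 1 5 6 2 7 3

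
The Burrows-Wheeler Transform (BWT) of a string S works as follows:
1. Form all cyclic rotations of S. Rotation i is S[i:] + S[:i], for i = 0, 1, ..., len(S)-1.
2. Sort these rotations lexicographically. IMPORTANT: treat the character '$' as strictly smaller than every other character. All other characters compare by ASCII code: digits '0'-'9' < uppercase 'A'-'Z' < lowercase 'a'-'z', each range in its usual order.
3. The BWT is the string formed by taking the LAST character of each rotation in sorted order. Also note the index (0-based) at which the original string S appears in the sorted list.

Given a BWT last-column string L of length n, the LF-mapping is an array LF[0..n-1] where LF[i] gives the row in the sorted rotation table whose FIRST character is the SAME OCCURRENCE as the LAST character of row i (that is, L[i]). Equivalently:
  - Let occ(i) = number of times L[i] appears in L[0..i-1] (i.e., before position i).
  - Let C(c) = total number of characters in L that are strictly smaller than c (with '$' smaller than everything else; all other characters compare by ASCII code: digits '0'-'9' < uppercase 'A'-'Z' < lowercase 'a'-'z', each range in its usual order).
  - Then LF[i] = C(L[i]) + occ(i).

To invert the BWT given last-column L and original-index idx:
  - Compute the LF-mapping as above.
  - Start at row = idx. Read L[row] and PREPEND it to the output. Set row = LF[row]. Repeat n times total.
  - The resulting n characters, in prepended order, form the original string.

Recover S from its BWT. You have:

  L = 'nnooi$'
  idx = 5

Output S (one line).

LF mapping: 2 3 4 5 1 0
Walk LF starting at row 5, prepending L[row]:
  step 1: row=5, L[5]='$', prepend. Next row=LF[5]=0
  step 2: row=0, L[0]='n', prepend. Next row=LF[0]=2
  step 3: row=2, L[2]='o', prepend. Next row=LF[2]=4
  step 4: row=4, L[4]='i', prepend. Next row=LF[4]=1
  step 5: row=1, L[1]='n', prepend. Next row=LF[1]=3
  step 6: row=3, L[3]='o', prepend. Next row=LF[3]=5
Reversed output: onion$

Answer: onion$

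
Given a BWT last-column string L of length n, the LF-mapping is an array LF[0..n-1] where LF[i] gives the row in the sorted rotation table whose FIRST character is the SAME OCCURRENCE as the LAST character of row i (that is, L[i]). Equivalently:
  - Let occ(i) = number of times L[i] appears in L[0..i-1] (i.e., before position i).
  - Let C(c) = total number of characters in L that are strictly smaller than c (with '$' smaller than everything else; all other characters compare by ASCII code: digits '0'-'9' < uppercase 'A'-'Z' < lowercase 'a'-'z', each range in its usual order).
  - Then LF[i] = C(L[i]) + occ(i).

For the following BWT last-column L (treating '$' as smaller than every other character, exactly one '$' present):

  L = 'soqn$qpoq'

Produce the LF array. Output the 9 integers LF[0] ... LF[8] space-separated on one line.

Answer: 8 2 5 1 0 6 4 3 7

Derivation:
Char counts: '$':1, 'n':1, 'o':2, 'p':1, 'q':3, 's':1
C (first-col start): C('$')=0, C('n')=1, C('o')=2, C('p')=4, C('q')=5, C('s')=8
L[0]='s': occ=0, LF[0]=C('s')+0=8+0=8
L[1]='o': occ=0, LF[1]=C('o')+0=2+0=2
L[2]='q': occ=0, LF[2]=C('q')+0=5+0=5
L[3]='n': occ=0, LF[3]=C('n')+0=1+0=1
L[4]='$': occ=0, LF[4]=C('$')+0=0+0=0
L[5]='q': occ=1, LF[5]=C('q')+1=5+1=6
L[6]='p': occ=0, LF[6]=C('p')+0=4+0=4
L[7]='o': occ=1, LF[7]=C('o')+1=2+1=3
L[8]='q': occ=2, LF[8]=C('q')+2=5+2=7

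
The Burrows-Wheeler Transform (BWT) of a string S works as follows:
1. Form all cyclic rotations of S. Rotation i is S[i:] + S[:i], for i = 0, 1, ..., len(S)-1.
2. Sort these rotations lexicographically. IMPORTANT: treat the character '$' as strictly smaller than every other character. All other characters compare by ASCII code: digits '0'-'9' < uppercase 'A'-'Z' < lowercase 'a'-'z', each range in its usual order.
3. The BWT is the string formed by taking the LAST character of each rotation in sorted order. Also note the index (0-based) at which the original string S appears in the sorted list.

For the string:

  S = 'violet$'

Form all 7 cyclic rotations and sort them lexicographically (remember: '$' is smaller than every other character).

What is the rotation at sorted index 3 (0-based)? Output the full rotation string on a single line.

All 7 rotations (rotation i = S[i:]+S[:i]):
  rot[0] = violet$
  rot[1] = iolet$v
  rot[2] = olet$vi
  rot[3] = let$vio
  rot[4] = et$viol
  rot[5] = t$viole
  rot[6] = $violet
Sorted (with $ < everything):
  sorted[0] = $violet
  sorted[1] = et$viol
  sorted[2] = iolet$v
  sorted[3] = let$vio
  sorted[4] = olet$vi
  sorted[5] = t$viole
  sorted[6] = violet$
sorted[3] = let$vio

Answer: let$vio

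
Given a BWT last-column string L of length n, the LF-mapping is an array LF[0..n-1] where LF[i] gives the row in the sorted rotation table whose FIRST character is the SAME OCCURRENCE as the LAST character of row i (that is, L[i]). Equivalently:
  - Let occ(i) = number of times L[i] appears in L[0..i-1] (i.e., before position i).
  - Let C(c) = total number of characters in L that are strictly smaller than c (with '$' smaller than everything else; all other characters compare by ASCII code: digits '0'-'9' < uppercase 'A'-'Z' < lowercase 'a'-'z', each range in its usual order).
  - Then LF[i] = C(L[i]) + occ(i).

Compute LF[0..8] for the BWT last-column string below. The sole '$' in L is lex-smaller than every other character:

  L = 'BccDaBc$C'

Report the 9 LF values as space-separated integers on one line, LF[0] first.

Answer: 1 6 7 4 5 2 8 0 3

Derivation:
Char counts: '$':1, 'B':2, 'C':1, 'D':1, 'a':1, 'c':3
C (first-col start): C('$')=0, C('B')=1, C('C')=3, C('D')=4, C('a')=5, C('c')=6
L[0]='B': occ=0, LF[0]=C('B')+0=1+0=1
L[1]='c': occ=0, LF[1]=C('c')+0=6+0=6
L[2]='c': occ=1, LF[2]=C('c')+1=6+1=7
L[3]='D': occ=0, LF[3]=C('D')+0=4+0=4
L[4]='a': occ=0, LF[4]=C('a')+0=5+0=5
L[5]='B': occ=1, LF[5]=C('B')+1=1+1=2
L[6]='c': occ=2, LF[6]=C('c')+2=6+2=8
L[7]='$': occ=0, LF[7]=C('$')+0=0+0=0
L[8]='C': occ=0, LF[8]=C('C')+0=3+0=3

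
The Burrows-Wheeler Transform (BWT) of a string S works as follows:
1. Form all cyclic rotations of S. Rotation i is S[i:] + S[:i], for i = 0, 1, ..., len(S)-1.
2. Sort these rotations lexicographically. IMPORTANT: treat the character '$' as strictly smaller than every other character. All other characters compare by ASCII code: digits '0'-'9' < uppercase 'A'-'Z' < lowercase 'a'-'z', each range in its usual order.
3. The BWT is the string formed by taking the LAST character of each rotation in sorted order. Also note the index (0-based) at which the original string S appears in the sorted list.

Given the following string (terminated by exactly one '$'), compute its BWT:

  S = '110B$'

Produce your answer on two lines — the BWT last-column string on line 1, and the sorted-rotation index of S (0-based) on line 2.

All 5 rotations (rotation i = S[i:]+S[:i]):
  rot[0] = 110B$
  rot[1] = 10B$1
  rot[2] = 0B$11
  rot[3] = B$110
  rot[4] = $110B
Sorted (with $ < everything):
  sorted[0] = $110B  (last char: 'B')
  sorted[1] = 0B$11  (last char: '1')
  sorted[2] = 10B$1  (last char: '1')
  sorted[3] = 110B$  (last char: '$')
  sorted[4] = B$110  (last char: '0')
Last column: B11$0
Original string S is at sorted index 3

Answer: B11$0
3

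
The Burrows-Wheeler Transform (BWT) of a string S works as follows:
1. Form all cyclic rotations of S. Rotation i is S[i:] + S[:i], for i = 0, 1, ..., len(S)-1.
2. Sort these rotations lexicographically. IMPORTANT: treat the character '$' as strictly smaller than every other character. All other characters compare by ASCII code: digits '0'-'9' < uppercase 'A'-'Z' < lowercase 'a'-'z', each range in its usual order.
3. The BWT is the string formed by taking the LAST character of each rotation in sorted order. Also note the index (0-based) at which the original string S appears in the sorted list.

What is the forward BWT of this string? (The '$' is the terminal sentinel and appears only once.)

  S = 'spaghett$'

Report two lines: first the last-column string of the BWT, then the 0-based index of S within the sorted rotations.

All 9 rotations (rotation i = S[i:]+S[:i]):
  rot[0] = spaghett$
  rot[1] = paghett$s
  rot[2] = aghett$sp
  rot[3] = ghett$spa
  rot[4] = hett$spag
  rot[5] = ett$spagh
  rot[6] = tt$spaghe
  rot[7] = t$spaghet
  rot[8] = $spaghett
Sorted (with $ < everything):
  sorted[0] = $spaghett  (last char: 't')
  sorted[1] = aghett$sp  (last char: 'p')
  sorted[2] = ett$spagh  (last char: 'h')
  sorted[3] = ghett$spa  (last char: 'a')
  sorted[4] = hett$spag  (last char: 'g')
  sorted[5] = paghett$s  (last char: 's')
  sorted[6] = spaghett$  (last char: '$')
  sorted[7] = t$spaghet  (last char: 't')
  sorted[8] = tt$spaghe  (last char: 'e')
Last column: tphags$te
Original string S is at sorted index 6

Answer: tphags$te
6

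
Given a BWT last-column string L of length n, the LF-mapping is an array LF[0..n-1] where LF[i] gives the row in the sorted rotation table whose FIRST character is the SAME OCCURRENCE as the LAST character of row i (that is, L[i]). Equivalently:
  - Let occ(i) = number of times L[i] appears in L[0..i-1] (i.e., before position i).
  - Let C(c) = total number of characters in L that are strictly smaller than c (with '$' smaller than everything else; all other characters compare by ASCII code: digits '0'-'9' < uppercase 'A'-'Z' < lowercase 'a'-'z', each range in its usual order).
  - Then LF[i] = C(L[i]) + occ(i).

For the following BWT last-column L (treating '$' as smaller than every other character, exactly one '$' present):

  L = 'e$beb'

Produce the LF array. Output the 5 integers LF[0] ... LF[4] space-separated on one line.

Char counts: '$':1, 'b':2, 'e':2
C (first-col start): C('$')=0, C('b')=1, C('e')=3
L[0]='e': occ=0, LF[0]=C('e')+0=3+0=3
L[1]='$': occ=0, LF[1]=C('$')+0=0+0=0
L[2]='b': occ=0, LF[2]=C('b')+0=1+0=1
L[3]='e': occ=1, LF[3]=C('e')+1=3+1=4
L[4]='b': occ=1, LF[4]=C('b')+1=1+1=2

Answer: 3 0 1 4 2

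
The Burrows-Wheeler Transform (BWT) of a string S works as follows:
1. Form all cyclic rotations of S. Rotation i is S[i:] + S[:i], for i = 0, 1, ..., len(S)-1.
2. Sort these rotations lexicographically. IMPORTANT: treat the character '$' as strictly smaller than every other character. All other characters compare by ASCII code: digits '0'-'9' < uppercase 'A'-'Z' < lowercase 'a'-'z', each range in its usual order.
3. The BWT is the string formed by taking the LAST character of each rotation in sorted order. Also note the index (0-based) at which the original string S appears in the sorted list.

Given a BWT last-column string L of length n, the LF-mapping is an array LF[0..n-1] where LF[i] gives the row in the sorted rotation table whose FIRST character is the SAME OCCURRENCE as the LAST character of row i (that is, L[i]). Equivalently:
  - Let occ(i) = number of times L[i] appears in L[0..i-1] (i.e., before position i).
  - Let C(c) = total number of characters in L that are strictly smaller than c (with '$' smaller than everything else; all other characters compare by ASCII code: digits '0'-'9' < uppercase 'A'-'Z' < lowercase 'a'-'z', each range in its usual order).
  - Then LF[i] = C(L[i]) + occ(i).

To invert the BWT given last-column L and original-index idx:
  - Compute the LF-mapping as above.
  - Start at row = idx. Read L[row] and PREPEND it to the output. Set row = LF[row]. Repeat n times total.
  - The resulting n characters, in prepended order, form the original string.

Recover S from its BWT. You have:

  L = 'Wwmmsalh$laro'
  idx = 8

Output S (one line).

Answer: marshmallowW$

Derivation:
LF mapping: 1 12 7 8 11 2 5 4 0 6 3 10 9
Walk LF starting at row 8, prepending L[row]:
  step 1: row=8, L[8]='$', prepend. Next row=LF[8]=0
  step 2: row=0, L[0]='W', prepend. Next row=LF[0]=1
  step 3: row=1, L[1]='w', prepend. Next row=LF[1]=12
  step 4: row=12, L[12]='o', prepend. Next row=LF[12]=9
  step 5: row=9, L[9]='l', prepend. Next row=LF[9]=6
  step 6: row=6, L[6]='l', prepend. Next row=LF[6]=5
  step 7: row=5, L[5]='a', prepend. Next row=LF[5]=2
  step 8: row=2, L[2]='m', prepend. Next row=LF[2]=7
  step 9: row=7, L[7]='h', prepend. Next row=LF[7]=4
  step 10: row=4, L[4]='s', prepend. Next row=LF[4]=11
  step 11: row=11, L[11]='r', prepend. Next row=LF[11]=10
  step 12: row=10, L[10]='a', prepend. Next row=LF[10]=3
  step 13: row=3, L[3]='m', prepend. Next row=LF[3]=8
Reversed output: marshmallowW$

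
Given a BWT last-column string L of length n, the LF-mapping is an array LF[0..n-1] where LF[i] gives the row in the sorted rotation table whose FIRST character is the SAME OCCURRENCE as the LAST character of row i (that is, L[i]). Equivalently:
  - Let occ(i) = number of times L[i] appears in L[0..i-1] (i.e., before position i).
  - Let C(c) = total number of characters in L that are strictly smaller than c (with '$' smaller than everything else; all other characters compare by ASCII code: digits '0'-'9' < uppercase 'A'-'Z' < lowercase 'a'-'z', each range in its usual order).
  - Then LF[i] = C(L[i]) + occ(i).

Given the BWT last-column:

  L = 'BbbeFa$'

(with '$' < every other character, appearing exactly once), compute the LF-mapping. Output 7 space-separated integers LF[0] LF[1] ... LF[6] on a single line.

Char counts: '$':1, 'B':1, 'F':1, 'a':1, 'b':2, 'e':1
C (first-col start): C('$')=0, C('B')=1, C('F')=2, C('a')=3, C('b')=4, C('e')=6
L[0]='B': occ=0, LF[0]=C('B')+0=1+0=1
L[1]='b': occ=0, LF[1]=C('b')+0=4+0=4
L[2]='b': occ=1, LF[2]=C('b')+1=4+1=5
L[3]='e': occ=0, LF[3]=C('e')+0=6+0=6
L[4]='F': occ=0, LF[4]=C('F')+0=2+0=2
L[5]='a': occ=0, LF[5]=C('a')+0=3+0=3
L[6]='$': occ=0, LF[6]=C('$')+0=0+0=0

Answer: 1 4 5 6 2 3 0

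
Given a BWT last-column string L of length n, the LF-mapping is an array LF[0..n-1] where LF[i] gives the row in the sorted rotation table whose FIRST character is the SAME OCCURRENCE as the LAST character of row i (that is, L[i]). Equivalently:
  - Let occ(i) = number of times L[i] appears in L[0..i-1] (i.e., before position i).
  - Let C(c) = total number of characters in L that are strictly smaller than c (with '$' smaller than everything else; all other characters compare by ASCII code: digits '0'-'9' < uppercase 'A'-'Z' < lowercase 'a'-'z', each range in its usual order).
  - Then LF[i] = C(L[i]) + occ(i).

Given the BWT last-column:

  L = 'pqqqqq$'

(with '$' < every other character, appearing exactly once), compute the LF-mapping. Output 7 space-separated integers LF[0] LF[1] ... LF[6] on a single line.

Char counts: '$':1, 'p':1, 'q':5
C (first-col start): C('$')=0, C('p')=1, C('q')=2
L[0]='p': occ=0, LF[0]=C('p')+0=1+0=1
L[1]='q': occ=0, LF[1]=C('q')+0=2+0=2
L[2]='q': occ=1, LF[2]=C('q')+1=2+1=3
L[3]='q': occ=2, LF[3]=C('q')+2=2+2=4
L[4]='q': occ=3, LF[4]=C('q')+3=2+3=5
L[5]='q': occ=4, LF[5]=C('q')+4=2+4=6
L[6]='$': occ=0, LF[6]=C('$')+0=0+0=0

Answer: 1 2 3 4 5 6 0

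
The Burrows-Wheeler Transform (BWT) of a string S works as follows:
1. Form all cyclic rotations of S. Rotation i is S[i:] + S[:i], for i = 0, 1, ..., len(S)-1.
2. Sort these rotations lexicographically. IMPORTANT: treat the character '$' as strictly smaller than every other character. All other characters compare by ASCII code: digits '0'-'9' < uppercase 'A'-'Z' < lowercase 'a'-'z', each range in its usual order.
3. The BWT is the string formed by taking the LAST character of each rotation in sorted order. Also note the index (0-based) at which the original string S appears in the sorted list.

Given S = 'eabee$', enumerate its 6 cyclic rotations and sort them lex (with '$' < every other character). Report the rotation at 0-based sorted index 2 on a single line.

Answer: bee$ea

Derivation:
All 6 rotations (rotation i = S[i:]+S[:i]):
  rot[0] = eabee$
  rot[1] = abee$e
  rot[2] = bee$ea
  rot[3] = ee$eab
  rot[4] = e$eabe
  rot[5] = $eabee
Sorted (with $ < everything):
  sorted[0] = $eabee
  sorted[1] = abee$e
  sorted[2] = bee$ea
  sorted[3] = e$eabe
  sorted[4] = eabee$
  sorted[5] = ee$eab
sorted[2] = bee$ea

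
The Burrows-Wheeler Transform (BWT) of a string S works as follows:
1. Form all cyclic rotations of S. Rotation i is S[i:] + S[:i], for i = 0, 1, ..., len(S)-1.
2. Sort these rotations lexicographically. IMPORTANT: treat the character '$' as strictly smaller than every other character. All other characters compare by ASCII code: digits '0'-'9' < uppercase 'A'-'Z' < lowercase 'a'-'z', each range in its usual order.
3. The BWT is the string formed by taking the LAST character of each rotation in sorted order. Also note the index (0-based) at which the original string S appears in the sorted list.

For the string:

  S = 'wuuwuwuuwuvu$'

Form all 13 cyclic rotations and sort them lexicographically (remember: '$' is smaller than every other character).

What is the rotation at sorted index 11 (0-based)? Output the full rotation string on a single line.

All 13 rotations (rotation i = S[i:]+S[:i]):
  rot[0] = wuuwuwuuwuvu$
  rot[1] = uuwuwuuwuvu$w
  rot[2] = uwuwuuwuvu$wu
  rot[3] = wuwuuwuvu$wuu
  rot[4] = uwuuwuvu$wuuw
  rot[5] = wuuwuvu$wuuwu
  rot[6] = uuwuvu$wuuwuw
  rot[7] = uwuvu$wuuwuwu
  rot[8] = wuvu$wuuwuwuu
  rot[9] = uvu$wuuwuwuuw
  rot[10] = vu$wuuwuwuuwu
  rot[11] = u$wuuwuwuuwuv
  rot[12] = $wuuwuwuuwuvu
Sorted (with $ < everything):
  sorted[0] = $wuuwuwuuwuvu
  sorted[1] = u$wuuwuwuuwuv
  sorted[2] = uuwuvu$wuuwuw
  sorted[3] = uuwuwuuwuvu$w
  sorted[4] = uvu$wuuwuwuuw
  sorted[5] = uwuuwuvu$wuuw
  sorted[6] = uwuvu$wuuwuwu
  sorted[7] = uwuwuuwuvu$wu
  sorted[8] = vu$wuuwuwuuwu
  sorted[9] = wuuwuvu$wuuwu
  sorted[10] = wuuwuwuuwuvu$
  sorted[11] = wuvu$wuuwuwuu
  sorted[12] = wuwuuwuvu$wuu
sorted[11] = wuvu$wuuwuwuu

Answer: wuvu$wuuwuwuu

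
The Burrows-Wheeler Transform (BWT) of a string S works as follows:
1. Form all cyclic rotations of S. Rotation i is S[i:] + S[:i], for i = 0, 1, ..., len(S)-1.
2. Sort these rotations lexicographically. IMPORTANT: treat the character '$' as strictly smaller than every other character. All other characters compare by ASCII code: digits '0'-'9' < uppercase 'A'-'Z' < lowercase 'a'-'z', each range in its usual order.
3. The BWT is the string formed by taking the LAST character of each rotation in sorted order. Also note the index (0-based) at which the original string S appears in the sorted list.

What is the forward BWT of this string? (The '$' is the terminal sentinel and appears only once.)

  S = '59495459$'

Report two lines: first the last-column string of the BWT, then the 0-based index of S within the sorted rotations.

Answer: 95994$554
5

Derivation:
All 9 rotations (rotation i = S[i:]+S[:i]):
  rot[0] = 59495459$
  rot[1] = 9495459$5
  rot[2] = 495459$59
  rot[3] = 95459$594
  rot[4] = 5459$5949
  rot[5] = 459$59495
  rot[6] = 59$594954
  rot[7] = 9$5949545
  rot[8] = $59495459
Sorted (with $ < everything):
  sorted[0] = $59495459  (last char: '9')
  sorted[1] = 459$59495  (last char: '5')
  sorted[2] = 495459$59  (last char: '9')
  sorted[3] = 5459$5949  (last char: '9')
  sorted[4] = 59$594954  (last char: '4')
  sorted[5] = 59495459$  (last char: '$')
  sorted[6] = 9$5949545  (last char: '5')
  sorted[7] = 9495459$5  (last char: '5')
  sorted[8] = 95459$594  (last char: '4')
Last column: 95994$554
Original string S is at sorted index 5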